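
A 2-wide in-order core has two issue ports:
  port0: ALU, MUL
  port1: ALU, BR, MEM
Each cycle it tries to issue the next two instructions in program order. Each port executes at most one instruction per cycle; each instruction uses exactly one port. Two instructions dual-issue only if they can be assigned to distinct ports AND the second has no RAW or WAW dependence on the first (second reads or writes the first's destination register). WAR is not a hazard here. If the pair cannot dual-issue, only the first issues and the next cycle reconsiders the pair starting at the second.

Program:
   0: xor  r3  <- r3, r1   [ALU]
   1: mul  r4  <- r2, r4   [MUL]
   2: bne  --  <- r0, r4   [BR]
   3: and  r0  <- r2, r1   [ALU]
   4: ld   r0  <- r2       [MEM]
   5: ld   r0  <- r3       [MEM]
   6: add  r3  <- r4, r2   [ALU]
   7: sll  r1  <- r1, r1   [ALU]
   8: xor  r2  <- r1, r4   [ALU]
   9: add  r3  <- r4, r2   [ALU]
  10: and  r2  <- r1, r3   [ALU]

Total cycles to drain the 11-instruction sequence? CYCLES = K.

t=0 i0&i1:xor.ALU/mul.MUL ; 2-wide
t=1 i2&i3:bne.BR/and.ALU ; 2-wide
t=2 i4:ld.MEM ; no-port MEM/MEM
t=3 i5&i6:ld.MEM/add.ALU ; 2-wide
t=4 i7:sll.ALU ; RAW r1
t=5 i8:xor.ALU ; RAW r2
t=6 i9:add.ALU ; RAW r3
t=7 i10:and.ALU ; tail

CYCLES = 8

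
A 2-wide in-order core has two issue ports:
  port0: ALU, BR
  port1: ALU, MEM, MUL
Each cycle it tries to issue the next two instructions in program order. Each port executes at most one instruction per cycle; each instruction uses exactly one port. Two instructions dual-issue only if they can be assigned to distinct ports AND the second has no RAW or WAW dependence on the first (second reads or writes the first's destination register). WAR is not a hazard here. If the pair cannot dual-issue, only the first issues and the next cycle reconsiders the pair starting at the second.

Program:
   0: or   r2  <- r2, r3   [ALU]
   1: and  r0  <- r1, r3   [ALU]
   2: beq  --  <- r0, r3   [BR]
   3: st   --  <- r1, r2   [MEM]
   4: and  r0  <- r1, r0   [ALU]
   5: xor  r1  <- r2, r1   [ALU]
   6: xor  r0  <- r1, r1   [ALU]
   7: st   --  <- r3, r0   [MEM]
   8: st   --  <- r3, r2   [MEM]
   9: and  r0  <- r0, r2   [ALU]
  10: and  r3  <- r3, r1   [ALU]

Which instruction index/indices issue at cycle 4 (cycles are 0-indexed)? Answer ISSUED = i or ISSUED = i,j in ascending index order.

ISSUED = 7

[0] i0&i1  or.ALU and.ALU  -- dual
[1] i2&i3  beq.BR st.MEM  -- dual
[2] i4&i5  and.ALU xor.ALU  -- dual
[3] i6  xor.ALU  -- RAW r0
[4] i7  st.MEM  -- no-port MEM/MEM
[5] i8&i9  st.MEM and.ALU  -- dual
[6] i10  and.ALU  -- tail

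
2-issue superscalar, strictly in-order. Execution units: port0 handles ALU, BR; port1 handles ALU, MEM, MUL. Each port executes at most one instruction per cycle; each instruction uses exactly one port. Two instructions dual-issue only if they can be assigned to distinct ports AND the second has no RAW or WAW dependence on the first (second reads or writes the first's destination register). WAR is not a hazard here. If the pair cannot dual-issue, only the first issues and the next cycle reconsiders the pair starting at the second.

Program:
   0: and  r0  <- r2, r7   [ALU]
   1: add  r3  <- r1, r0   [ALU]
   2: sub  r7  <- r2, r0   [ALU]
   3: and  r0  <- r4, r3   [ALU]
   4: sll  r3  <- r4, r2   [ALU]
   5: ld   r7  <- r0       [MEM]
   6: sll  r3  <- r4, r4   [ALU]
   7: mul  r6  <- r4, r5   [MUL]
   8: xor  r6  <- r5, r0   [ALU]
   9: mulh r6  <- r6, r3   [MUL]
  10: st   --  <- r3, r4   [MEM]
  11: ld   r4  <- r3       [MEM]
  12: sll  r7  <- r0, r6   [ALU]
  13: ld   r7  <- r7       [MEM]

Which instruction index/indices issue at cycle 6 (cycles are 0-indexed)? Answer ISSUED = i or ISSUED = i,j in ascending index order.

ISSUED = 9

c0: i0 and.ALU  RAW r0
c1: i1,i2 add.ALU+sub.ALU  2-wide
c2: i3,i4 and.ALU+sll.ALU  2-wide
c3: i5,i6 ld.MEM+sll.ALU  2-wide
c4: i7 mul.MUL  WAW r6
c5: i8 xor.ALU  RAW+WAW r6
c6: i9 mulh.MUL  no-port MUL/MEM
c7: i10 st.MEM  no-port MEM/MEM
c8: i11,i12 ld.MEM+sll.ALU  2-wide
c9: i13 ld.MEM  tail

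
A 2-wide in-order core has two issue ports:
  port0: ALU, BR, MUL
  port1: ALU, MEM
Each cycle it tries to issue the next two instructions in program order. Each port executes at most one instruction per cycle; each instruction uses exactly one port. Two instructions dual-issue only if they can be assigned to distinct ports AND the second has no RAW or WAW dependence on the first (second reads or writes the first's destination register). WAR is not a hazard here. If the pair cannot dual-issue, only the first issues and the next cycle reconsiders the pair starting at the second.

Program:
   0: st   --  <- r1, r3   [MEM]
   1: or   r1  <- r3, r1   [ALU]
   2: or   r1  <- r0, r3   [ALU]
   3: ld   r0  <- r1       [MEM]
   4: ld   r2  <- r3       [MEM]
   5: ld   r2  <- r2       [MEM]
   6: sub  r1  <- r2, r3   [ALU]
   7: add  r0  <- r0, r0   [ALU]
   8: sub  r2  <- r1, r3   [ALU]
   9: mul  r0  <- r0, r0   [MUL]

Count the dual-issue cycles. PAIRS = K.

[0] i0,i1  st or  -- pair
[1] i2  or  -- RAW r1
[2] i3  ld  -- no-port MEM/MEM
[3] i4  ld  -- no-port MEM/MEM
[4] i5  ld  -- RAW r2
[5] i6,i7  sub add  -- pair
[6] i8,i9  sub mul  -- pair

PAIRS = 3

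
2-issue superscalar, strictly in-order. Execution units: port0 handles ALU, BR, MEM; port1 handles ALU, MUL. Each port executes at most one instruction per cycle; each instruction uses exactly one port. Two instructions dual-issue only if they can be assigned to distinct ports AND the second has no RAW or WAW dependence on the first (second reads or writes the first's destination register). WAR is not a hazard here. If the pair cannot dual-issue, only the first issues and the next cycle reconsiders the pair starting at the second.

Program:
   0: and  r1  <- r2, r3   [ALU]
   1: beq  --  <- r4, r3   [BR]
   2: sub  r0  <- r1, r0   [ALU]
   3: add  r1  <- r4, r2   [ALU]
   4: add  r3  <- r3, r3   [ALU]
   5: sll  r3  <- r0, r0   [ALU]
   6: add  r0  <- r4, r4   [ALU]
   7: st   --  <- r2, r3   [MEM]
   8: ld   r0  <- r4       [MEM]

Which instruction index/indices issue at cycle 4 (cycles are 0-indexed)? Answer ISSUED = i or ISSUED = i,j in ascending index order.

ISSUED = 7

t=0 i0,i1:and beq ; 2-wide
t=1 i2,i3:sub add ; 2-wide
t=2 i4:add ; WAW r3
t=3 i5,i6:sll add ; 2-wide
t=4 i7:st ; no-port MEM/MEM
t=5 i8:ld ; tail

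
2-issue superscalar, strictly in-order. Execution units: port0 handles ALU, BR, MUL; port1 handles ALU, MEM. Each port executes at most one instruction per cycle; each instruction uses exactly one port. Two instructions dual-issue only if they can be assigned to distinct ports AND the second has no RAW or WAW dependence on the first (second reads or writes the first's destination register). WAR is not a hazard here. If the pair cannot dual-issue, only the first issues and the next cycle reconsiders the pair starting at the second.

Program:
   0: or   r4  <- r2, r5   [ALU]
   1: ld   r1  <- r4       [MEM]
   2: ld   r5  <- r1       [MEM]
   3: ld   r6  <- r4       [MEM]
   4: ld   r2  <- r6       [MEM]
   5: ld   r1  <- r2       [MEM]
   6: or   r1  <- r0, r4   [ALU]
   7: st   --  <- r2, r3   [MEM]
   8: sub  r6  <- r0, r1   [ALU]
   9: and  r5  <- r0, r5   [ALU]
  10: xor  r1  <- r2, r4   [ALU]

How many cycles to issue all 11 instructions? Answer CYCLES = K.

[0] i0  or.ALU  -- RAW r4
[1] i1  ld.MEM  -- no-port MEM/MEM
[2] i2  ld.MEM  -- no-port MEM/MEM
[3] i3  ld.MEM  -- no-port MEM/MEM
[4] i4  ld.MEM  -- no-port MEM/MEM
[5] i5  ld.MEM  -- WAW r1
[6] i6&i7  or.ALU/st.MEM  -- dual
[7] i8&i9  sub.ALU/and.ALU  -- dual
[8] i10  xor.ALU  -- tail

CYCLES = 9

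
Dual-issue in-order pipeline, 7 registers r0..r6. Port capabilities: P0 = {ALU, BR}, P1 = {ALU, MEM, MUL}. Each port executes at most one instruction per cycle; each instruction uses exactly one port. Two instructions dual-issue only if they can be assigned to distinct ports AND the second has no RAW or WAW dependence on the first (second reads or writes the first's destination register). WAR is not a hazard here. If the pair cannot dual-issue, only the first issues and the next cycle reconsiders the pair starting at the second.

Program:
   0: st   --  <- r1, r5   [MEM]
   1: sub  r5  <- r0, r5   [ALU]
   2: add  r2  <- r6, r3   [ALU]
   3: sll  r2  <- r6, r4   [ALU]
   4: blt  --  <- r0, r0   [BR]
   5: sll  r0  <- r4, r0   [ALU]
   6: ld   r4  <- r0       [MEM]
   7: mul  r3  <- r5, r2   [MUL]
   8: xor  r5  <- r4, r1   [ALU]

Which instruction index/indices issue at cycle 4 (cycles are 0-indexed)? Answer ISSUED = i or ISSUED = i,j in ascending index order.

ISSUED = 6

t=0 i0,i1:st.MEM;sub.ALU ; 2-wide
t=1 i2:add.ALU ; WAW r2
t=2 i3,i4:sll.ALU;blt.BR ; 2-wide
t=3 i5:sll.ALU ; RAW r0
t=4 i6:ld.MEM ; no-port MEM/MUL
t=5 i7,i8:mul.MUL;xor.ALU ; 2-wide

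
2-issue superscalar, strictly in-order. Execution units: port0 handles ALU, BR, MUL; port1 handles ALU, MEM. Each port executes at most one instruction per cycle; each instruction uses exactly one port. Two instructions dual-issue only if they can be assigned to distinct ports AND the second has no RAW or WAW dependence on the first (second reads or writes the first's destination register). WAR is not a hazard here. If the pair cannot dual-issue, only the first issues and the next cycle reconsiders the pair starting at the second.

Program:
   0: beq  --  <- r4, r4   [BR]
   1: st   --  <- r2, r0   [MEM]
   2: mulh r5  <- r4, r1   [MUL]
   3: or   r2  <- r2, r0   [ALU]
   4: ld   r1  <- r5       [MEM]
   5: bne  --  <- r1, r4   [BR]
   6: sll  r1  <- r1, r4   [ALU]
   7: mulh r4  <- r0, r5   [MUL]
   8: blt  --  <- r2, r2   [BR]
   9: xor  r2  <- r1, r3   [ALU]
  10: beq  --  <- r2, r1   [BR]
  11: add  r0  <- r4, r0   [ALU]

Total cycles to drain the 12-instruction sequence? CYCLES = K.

CYCLES = 7

[0] i0+i1  beq;st  -- pair
[1] i2+i3  mulh;or  -- pair
[2] i4  ld  -- RAW r1
[3] i5+i6  bne;sll  -- pair
[4] i7  mulh  -- no-port MUL/BR
[5] i8+i9  blt;xor  -- pair
[6] i10+i11  beq;add  -- pair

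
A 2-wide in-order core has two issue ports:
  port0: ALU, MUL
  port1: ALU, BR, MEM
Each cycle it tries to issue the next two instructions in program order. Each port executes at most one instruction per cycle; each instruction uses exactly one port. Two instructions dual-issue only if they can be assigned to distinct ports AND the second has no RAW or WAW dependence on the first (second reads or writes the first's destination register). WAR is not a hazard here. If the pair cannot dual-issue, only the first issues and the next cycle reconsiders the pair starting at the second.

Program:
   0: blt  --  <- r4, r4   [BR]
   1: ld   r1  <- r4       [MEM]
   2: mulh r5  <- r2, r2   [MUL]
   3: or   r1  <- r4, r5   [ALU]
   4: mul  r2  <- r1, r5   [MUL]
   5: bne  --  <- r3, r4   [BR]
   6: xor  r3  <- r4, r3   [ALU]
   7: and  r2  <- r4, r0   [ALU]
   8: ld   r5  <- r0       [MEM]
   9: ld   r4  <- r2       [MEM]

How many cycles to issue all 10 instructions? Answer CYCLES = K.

#0 head=0: blt i0 no-port BR/MEM
#1 head=1: ld mulh i1+i2 2-wide
#2 head=3: or i3 RAW r1
#3 head=4: mul bne i4+i5 2-wide
#4 head=6: xor and i6+i7 2-wide
#5 head=8: ld i8 no-port MEM/MEM
#6 head=9: ld i9 tail

CYCLES = 7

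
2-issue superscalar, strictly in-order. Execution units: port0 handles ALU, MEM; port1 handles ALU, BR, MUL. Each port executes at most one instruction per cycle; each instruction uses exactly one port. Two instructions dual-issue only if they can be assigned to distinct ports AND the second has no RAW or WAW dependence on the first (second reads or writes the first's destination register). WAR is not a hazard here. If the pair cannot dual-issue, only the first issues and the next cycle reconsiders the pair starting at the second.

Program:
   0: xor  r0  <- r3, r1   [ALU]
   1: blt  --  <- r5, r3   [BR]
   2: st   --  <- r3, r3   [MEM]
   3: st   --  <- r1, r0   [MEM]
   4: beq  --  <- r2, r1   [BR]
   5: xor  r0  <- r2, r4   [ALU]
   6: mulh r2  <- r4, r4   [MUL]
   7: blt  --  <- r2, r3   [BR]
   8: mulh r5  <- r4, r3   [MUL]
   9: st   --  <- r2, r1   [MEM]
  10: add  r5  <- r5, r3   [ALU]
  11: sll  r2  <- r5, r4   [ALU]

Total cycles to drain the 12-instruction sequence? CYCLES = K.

CYCLES = 8

#0 head=0: xor;blt i0+i1 pair
#1 head=2: st i2 no-port MEM/MEM
#2 head=3: st;beq i3+i4 pair
#3 head=5: xor;mulh i5+i6 pair
#4 head=7: blt i7 no-port BR/MUL
#5 head=8: mulh;st i8+i9 pair
#6 head=10: add i10 RAW r5
#7 head=11: sll i11 tail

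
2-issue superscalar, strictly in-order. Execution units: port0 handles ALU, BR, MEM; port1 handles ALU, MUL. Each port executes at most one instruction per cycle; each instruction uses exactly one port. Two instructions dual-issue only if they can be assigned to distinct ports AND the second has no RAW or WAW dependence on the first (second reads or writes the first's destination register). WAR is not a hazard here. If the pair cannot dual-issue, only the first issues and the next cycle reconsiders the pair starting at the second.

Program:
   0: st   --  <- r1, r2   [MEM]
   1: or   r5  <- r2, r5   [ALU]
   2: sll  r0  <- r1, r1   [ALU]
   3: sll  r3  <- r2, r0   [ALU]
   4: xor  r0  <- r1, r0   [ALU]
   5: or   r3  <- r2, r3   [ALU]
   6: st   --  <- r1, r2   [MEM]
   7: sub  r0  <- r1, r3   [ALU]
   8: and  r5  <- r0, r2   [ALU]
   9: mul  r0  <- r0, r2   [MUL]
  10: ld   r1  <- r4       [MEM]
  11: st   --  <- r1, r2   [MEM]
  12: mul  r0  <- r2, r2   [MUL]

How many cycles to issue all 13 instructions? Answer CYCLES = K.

t=0 i0/i1:st.MEM;or.ALU ; 2-wide
t=1 i2:sll.ALU ; RAW r0
t=2 i3/i4:sll.ALU;xor.ALU ; 2-wide
t=3 i5/i6:or.ALU;st.MEM ; 2-wide
t=4 i7:sub.ALU ; RAW r0
t=5 i8/i9:and.ALU;mul.MUL ; 2-wide
t=6 i10:ld.MEM ; no-port MEM/MEM
t=7 i11/i12:st.MEM;mul.MUL ; 2-wide

CYCLES = 8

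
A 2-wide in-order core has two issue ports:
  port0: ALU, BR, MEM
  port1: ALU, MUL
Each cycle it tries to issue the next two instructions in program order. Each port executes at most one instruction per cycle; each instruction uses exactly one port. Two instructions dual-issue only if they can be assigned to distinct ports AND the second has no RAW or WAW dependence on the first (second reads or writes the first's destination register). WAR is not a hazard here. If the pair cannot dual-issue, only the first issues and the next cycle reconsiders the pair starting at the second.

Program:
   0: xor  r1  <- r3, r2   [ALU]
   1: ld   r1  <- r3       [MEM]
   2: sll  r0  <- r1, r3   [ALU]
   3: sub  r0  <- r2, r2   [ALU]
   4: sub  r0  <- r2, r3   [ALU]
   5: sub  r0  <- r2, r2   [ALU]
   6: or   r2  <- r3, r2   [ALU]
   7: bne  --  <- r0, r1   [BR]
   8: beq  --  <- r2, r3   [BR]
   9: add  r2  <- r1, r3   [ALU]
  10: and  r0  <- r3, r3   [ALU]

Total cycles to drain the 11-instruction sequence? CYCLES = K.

CYCLES = 9

0. xor @i0  | WAW r1
1. ld @i1  | RAW r1
2. sll @i2  | WAW r0
3. sub @i3  | WAW r0
4. sub @i4  | WAW r0
5. sub;or @i5/i6  | dual
6. bne @i7  | no-port BR/BR
7. beq;add @i8/i9  | dual
8. and @i10  | tail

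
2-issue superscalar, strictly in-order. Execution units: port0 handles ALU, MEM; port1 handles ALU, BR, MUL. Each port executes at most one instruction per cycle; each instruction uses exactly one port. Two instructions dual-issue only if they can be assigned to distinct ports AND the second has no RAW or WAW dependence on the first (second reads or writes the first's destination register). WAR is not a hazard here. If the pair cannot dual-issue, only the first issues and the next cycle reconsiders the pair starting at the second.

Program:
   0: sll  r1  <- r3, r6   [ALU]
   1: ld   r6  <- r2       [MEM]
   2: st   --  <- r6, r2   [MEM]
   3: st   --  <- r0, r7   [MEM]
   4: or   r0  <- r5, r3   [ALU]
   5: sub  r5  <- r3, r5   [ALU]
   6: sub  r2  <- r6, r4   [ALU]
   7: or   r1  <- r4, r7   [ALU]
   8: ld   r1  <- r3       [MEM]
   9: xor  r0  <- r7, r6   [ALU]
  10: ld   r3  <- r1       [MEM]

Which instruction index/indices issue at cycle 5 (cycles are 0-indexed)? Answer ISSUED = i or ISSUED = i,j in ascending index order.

c0: i0,i1 sll.ALU;ld.MEM  pair
c1: i2 st.MEM  no-port MEM/MEM
c2: i3,i4 st.MEM;or.ALU  pair
c3: i5,i6 sub.ALU;sub.ALU  pair
c4: i7 or.ALU  WAW r1
c5: i8,i9 ld.MEM;xor.ALU  pair
c6: i10 ld.MEM  tail

ISSUED = 8,9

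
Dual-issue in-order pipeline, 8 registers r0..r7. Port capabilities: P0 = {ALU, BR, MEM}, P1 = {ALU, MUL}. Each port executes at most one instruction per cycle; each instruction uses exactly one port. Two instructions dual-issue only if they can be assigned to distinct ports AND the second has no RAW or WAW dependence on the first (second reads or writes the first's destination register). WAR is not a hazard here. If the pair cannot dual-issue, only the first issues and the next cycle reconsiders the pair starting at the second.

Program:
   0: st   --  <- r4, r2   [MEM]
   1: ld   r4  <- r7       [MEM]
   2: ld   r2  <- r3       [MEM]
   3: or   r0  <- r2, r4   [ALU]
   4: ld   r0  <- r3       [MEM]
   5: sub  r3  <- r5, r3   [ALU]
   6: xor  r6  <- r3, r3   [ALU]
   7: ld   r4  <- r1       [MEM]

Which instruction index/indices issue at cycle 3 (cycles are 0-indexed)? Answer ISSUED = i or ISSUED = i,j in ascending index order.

ISSUED = 3

[0] i0  st.MEM  -- no-port MEM/MEM
[1] i1  ld.MEM  -- no-port MEM/MEM
[2] i2  ld.MEM  -- RAW r2
[3] i3  or.ALU  -- WAW r0
[4] i4&i5  ld.MEM sub.ALU  -- pair
[5] i6&i7  xor.ALU ld.MEM  -- pair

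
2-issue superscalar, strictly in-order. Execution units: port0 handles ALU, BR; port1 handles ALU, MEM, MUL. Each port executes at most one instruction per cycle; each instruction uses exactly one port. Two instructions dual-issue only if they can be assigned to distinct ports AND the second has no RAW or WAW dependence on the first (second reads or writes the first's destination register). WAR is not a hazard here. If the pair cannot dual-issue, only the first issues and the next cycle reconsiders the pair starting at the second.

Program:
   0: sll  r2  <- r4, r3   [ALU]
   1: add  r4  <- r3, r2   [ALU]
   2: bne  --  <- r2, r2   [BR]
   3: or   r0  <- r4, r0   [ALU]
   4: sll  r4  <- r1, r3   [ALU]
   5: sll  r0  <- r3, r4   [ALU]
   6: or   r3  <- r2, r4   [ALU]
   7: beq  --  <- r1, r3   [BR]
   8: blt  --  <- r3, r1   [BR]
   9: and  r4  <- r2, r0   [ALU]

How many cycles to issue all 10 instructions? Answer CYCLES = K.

CYCLES = 6

[0] i0  sll.ALU  -- RAW r2
[1] i1/i2  add.ALU;bne.BR  -- pair
[2] i3/i4  or.ALU;sll.ALU  -- pair
[3] i5/i6  sll.ALU;or.ALU  -- pair
[4] i7  beq.BR  -- no-port BR/BR
[5] i8/i9  blt.BR;and.ALU  -- pair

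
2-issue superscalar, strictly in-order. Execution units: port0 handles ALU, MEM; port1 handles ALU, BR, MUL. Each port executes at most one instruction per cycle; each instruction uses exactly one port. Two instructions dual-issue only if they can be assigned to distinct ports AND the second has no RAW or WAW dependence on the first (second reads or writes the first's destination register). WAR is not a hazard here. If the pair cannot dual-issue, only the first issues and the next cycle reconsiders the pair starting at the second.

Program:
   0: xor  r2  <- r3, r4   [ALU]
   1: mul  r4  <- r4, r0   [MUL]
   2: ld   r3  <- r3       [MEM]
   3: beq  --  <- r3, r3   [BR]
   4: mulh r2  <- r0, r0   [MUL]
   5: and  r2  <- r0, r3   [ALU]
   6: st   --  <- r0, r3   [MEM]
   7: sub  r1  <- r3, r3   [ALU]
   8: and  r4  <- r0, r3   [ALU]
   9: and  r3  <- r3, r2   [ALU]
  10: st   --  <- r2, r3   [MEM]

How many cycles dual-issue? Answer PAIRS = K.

PAIRS = 3

t=0 i0&i1:xor mul ; pair
t=1 i2:ld ; RAW r3
t=2 i3:beq ; no-port BR/MUL
t=3 i4:mulh ; WAW r2
t=4 i5&i6:and st ; pair
t=5 i7&i8:sub and ; pair
t=6 i9:and ; RAW r3
t=7 i10:st ; tail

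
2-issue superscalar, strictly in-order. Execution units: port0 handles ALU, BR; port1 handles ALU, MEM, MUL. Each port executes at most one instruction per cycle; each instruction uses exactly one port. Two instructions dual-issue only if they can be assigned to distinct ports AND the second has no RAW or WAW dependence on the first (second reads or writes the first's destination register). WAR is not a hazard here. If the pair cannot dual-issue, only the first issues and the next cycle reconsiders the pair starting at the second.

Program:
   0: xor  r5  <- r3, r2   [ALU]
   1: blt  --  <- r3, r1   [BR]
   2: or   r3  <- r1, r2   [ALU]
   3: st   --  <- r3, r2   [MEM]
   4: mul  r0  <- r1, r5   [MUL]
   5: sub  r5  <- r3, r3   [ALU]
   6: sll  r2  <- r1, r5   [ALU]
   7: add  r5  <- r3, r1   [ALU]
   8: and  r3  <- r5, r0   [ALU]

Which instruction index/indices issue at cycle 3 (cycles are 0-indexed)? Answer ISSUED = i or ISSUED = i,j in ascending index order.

0. xor blt @i0,i1  | dual
1. or @i2  | RAW r3
2. st @i3  | no-port MEM/MUL
3. mul sub @i4,i5  | dual
4. sll add @i6,i7  | dual
5. and @i8  | tail

ISSUED = 4,5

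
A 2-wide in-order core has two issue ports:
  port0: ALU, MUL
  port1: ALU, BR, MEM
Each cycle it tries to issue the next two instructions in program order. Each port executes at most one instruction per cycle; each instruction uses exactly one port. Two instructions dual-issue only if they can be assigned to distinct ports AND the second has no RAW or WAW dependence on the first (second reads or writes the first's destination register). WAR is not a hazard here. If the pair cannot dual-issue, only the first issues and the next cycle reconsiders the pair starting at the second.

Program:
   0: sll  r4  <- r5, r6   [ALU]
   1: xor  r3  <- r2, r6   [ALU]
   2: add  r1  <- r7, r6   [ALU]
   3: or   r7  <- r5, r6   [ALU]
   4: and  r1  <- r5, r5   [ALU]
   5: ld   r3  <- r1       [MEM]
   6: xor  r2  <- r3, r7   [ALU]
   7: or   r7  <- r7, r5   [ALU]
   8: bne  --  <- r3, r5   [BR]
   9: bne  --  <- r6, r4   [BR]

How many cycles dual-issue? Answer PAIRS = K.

PAIRS = 3

0. sll.ALU xor.ALU @i0/i1  | pair
1. add.ALU or.ALU @i2/i3  | pair
2. and.ALU @i4  | RAW r1
3. ld.MEM @i5  | RAW r3
4. xor.ALU or.ALU @i6/i7  | pair
5. bne.BR @i8  | no-port BR/BR
6. bne.BR @i9  | tail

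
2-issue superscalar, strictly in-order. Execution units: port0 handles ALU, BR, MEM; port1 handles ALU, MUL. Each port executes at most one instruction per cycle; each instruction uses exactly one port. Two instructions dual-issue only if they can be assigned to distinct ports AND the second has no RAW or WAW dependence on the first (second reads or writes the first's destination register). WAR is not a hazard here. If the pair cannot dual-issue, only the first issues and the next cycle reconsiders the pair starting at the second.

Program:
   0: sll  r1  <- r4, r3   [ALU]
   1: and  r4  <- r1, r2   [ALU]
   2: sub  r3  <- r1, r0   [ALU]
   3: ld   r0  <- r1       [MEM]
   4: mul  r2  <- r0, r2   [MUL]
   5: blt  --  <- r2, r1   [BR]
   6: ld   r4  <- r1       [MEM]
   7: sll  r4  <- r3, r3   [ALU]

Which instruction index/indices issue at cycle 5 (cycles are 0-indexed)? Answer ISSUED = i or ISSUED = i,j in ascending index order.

ISSUED = 6

c0: i0 sll.ALU  RAW r1
c1: i1/i2 and.ALU/sub.ALU  2-wide
c2: i3 ld.MEM  RAW r0
c3: i4 mul.MUL  RAW r2
c4: i5 blt.BR  no-port BR/MEM
c5: i6 ld.MEM  WAW r4
c6: i7 sll.ALU  tail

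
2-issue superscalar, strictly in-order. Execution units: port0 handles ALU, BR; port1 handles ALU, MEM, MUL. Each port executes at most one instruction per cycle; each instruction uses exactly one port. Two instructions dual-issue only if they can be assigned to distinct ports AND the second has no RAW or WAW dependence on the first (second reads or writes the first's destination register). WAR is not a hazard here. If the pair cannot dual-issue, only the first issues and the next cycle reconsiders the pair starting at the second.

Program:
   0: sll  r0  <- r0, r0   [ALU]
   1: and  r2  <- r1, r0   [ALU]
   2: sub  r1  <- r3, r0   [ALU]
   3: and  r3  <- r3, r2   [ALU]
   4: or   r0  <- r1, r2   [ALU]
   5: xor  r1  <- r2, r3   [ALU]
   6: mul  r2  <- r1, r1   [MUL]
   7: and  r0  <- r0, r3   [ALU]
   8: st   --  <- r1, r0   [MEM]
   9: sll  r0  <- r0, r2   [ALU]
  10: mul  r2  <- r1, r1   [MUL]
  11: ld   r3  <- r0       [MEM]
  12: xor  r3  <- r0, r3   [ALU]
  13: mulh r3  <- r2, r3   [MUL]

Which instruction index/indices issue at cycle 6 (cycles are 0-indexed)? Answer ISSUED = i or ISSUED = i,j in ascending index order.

0. sll @i0  | RAW r0
1. and+sub @i1&i2  | pair
2. and+or @i3&i4  | pair
3. xor @i5  | RAW r1
4. mul+and @i6&i7  | pair
5. st+sll @i8&i9  | pair
6. mul @i10  | no-port MUL/MEM
7. ld @i11  | RAW+WAW r3
8. xor @i12  | RAW+WAW r3
9. mulh @i13  | tail

ISSUED = 10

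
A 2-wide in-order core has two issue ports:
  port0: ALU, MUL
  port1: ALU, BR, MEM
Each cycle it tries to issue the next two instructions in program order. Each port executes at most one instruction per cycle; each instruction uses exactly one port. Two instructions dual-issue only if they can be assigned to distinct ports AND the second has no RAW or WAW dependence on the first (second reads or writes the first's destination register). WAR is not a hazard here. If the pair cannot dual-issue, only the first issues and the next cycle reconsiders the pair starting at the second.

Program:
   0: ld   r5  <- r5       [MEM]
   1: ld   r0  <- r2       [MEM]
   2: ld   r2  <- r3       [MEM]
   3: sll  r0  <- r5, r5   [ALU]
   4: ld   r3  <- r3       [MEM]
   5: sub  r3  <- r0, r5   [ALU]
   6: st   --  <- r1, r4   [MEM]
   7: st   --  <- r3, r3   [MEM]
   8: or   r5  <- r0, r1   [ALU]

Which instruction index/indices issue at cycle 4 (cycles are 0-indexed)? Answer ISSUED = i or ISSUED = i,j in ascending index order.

ISSUED = 5,6

c0: i0 ld  no-port MEM/MEM
c1: i1 ld  no-port MEM/MEM
c2: i2&i3 ld sll  pair
c3: i4 ld  WAW r3
c4: i5&i6 sub st  pair
c5: i7&i8 st or  pair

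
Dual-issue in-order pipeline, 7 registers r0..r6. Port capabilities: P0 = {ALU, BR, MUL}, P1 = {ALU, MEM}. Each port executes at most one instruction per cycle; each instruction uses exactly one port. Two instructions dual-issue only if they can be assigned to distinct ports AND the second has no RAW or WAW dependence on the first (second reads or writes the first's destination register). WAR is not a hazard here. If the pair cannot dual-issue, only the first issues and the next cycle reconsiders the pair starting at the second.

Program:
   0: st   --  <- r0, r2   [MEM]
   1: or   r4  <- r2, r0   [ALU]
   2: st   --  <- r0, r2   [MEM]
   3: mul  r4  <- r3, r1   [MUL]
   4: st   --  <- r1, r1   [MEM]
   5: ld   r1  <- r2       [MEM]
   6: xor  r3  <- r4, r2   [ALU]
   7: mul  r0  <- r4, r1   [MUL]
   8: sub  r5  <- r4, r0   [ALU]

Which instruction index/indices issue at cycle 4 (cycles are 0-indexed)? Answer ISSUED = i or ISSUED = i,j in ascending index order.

  cy0 -> i0/i1 (st/or) dual
  cy1 -> i2/i3 (st/mul) dual
  cy2 -> i4 (st) no-port MEM/MEM
  cy3 -> i5/i6 (ld/xor) dual
  cy4 -> i7 (mul) RAW r0
  cy5 -> i8 (sub) tail

ISSUED = 7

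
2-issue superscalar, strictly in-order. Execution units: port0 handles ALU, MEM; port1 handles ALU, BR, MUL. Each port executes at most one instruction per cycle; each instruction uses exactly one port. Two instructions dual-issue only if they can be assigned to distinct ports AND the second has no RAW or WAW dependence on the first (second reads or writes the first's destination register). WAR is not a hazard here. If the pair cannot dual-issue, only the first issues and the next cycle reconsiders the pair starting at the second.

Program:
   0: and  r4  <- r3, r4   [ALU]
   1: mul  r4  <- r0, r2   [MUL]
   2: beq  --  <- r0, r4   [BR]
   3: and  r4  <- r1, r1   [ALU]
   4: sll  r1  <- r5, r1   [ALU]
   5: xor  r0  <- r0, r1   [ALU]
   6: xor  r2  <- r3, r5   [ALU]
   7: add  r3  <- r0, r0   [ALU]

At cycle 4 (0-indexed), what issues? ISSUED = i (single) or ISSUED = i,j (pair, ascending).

0. and @i0  | WAW r4
1. mul @i1  | no-port MUL/BR
2. beq/and @i2&i3  | pair
3. sll @i4  | RAW r1
4. xor/xor @i5&i6  | pair
5. add @i7  | tail

ISSUED = 5,6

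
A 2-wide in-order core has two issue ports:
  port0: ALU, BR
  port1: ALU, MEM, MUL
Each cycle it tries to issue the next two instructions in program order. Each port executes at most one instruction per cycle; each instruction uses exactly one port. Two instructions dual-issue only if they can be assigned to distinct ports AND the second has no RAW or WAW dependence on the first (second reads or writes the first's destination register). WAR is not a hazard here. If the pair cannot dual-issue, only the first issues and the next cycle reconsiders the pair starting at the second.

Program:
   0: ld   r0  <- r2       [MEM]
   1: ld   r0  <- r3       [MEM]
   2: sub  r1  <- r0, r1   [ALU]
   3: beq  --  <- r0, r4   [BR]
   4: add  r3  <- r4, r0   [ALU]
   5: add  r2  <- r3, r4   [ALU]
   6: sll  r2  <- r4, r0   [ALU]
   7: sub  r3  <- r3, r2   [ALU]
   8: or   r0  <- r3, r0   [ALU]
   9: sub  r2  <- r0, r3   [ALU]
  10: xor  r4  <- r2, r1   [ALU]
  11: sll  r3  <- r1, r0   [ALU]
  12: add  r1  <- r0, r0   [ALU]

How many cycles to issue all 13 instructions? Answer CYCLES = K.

CYCLES = 11

t=0 i0:ld ; no-port MEM/MEM
t=1 i1:ld ; RAW r0
t=2 i2&i3:sub+beq ; 2-wide
t=3 i4:add ; RAW r3
t=4 i5:add ; WAW r2
t=5 i6:sll ; RAW r2
t=6 i7:sub ; RAW r3
t=7 i8:or ; RAW r0
t=8 i9:sub ; RAW r2
t=9 i10&i11:xor+sll ; 2-wide
t=10 i12:add ; tail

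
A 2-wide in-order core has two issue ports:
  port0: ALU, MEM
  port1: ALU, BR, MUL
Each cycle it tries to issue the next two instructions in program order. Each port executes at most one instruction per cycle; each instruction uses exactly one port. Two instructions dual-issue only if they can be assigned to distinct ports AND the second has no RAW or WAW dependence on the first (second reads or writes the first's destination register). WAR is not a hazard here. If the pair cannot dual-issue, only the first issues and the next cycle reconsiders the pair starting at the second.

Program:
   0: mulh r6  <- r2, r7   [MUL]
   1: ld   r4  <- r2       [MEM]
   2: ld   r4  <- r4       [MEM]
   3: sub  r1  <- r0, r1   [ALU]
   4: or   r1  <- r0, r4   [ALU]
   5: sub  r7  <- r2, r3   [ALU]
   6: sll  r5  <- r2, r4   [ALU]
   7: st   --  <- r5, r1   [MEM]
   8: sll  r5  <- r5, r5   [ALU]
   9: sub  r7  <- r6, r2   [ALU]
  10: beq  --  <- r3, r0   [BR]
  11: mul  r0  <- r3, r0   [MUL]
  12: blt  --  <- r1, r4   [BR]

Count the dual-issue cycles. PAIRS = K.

PAIRS = 5

  cy0 -> i0+i1 (mulh+ld) 2-wide
  cy1 -> i2+i3 (ld+sub) 2-wide
  cy2 -> i4+i5 (or+sub) 2-wide
  cy3 -> i6 (sll) RAW r5
  cy4 -> i7+i8 (st+sll) 2-wide
  cy5 -> i9+i10 (sub+beq) 2-wide
  cy6 -> i11 (mul) no-port MUL/BR
  cy7 -> i12 (blt) tail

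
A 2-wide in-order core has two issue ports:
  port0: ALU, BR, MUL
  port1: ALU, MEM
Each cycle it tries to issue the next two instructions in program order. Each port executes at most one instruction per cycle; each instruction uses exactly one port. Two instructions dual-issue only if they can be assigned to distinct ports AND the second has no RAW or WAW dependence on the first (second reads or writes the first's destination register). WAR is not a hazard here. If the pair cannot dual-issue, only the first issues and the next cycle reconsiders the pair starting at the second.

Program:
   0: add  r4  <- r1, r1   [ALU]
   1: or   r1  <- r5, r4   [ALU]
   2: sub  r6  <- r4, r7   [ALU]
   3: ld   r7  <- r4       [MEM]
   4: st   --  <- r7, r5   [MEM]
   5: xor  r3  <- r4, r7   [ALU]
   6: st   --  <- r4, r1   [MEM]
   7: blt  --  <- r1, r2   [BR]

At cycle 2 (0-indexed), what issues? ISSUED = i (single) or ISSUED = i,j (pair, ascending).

ISSUED = 3

#0 head=0: add i0 RAW r4
#1 head=1: or sub i1+i2 dual
#2 head=3: ld i3 no-port MEM/MEM
#3 head=4: st xor i4+i5 dual
#4 head=6: st blt i6+i7 dual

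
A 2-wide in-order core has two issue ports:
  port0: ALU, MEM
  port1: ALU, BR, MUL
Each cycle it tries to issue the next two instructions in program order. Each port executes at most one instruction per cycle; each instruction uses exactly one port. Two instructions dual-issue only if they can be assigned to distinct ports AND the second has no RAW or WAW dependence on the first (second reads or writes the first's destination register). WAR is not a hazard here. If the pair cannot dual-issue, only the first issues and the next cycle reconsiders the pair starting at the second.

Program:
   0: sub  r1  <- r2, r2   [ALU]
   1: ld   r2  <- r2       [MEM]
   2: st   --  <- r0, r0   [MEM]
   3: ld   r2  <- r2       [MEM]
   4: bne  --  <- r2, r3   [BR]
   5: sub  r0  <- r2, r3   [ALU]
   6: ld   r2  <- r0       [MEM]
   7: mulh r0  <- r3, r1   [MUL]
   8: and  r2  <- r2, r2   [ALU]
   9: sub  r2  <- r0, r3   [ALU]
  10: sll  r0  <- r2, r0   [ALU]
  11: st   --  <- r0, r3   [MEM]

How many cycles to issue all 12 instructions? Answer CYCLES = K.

t=0 i0+i1:sub.ALU;ld.MEM ; 2-wide
t=1 i2:st.MEM ; no-port MEM/MEM
t=2 i3:ld.MEM ; RAW r2
t=3 i4+i5:bne.BR;sub.ALU ; 2-wide
t=4 i6+i7:ld.MEM;mulh.MUL ; 2-wide
t=5 i8:and.ALU ; WAW r2
t=6 i9:sub.ALU ; RAW r2
t=7 i10:sll.ALU ; RAW r0
t=8 i11:st.MEM ; tail

CYCLES = 9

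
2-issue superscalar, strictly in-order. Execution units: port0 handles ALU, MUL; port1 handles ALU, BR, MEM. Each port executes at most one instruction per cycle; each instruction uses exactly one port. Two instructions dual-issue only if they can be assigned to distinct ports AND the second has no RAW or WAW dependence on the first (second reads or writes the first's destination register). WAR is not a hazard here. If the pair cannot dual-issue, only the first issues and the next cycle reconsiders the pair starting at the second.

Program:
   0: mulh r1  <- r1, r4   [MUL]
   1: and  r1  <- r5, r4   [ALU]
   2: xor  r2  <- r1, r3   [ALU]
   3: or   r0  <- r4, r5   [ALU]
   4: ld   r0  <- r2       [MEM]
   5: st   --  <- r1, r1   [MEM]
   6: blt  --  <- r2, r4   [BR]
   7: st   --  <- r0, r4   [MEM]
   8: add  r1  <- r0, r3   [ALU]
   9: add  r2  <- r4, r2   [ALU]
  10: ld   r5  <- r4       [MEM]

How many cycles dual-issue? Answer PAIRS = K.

[0] i0  mulh  -- WAW r1
[1] i1  and  -- RAW r1
[2] i2,i3  xor+or  -- pair
[3] i4  ld  -- no-port MEM/MEM
[4] i5  st  -- no-port MEM/BR
[5] i6  blt  -- no-port BR/MEM
[6] i7,i8  st+add  -- pair
[7] i9,i10  add+ld  -- pair

PAIRS = 3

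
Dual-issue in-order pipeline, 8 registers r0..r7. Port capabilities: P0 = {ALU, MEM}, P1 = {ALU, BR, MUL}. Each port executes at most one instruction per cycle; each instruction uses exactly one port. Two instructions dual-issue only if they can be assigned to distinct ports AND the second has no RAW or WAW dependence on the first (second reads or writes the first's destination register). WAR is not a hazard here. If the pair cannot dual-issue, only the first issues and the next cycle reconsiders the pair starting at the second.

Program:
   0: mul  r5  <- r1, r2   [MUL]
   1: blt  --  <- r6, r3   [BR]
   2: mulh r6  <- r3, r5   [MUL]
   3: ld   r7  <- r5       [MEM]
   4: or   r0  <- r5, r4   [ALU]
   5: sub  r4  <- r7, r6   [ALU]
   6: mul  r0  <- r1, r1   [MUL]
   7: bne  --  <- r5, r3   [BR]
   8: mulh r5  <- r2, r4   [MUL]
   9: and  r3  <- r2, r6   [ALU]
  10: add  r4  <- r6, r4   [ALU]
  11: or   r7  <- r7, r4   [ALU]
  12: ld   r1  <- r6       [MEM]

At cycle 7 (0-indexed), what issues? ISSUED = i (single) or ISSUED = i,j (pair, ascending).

ISSUED = 10

#0 head=0: mul.MUL i0 no-port MUL/BR
#1 head=1: blt.BR i1 no-port BR/MUL
#2 head=2: mulh.MUL/ld.MEM i2/i3 2-wide
#3 head=4: or.ALU/sub.ALU i4/i5 2-wide
#4 head=6: mul.MUL i6 no-port MUL/BR
#5 head=7: bne.BR i7 no-port BR/MUL
#6 head=8: mulh.MUL/and.ALU i8/i9 2-wide
#7 head=10: add.ALU i10 RAW r4
#8 head=11: or.ALU/ld.MEM i11/i12 2-wide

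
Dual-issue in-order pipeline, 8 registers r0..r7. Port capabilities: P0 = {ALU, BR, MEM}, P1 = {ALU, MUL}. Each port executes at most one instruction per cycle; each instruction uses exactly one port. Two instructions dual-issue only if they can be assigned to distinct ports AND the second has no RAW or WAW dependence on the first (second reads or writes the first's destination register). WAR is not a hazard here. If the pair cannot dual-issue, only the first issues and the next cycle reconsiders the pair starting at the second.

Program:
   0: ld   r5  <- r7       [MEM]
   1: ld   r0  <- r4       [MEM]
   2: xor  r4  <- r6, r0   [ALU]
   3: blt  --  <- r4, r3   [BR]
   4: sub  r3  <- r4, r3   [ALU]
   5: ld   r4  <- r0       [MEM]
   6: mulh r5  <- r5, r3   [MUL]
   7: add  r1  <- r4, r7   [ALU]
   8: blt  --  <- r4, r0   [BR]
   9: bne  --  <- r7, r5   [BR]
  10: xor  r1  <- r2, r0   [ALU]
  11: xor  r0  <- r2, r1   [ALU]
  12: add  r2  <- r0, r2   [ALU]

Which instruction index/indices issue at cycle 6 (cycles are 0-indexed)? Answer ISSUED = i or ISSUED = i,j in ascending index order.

  cy0 -> i0 (ld.MEM) no-port MEM/MEM
  cy1 -> i1 (ld.MEM) RAW r0
  cy2 -> i2 (xor.ALU) RAW r4
  cy3 -> i3,i4 (blt.BR sub.ALU) pair
  cy4 -> i5,i6 (ld.MEM mulh.MUL) pair
  cy5 -> i7,i8 (add.ALU blt.BR) pair
  cy6 -> i9,i10 (bne.BR xor.ALU) pair
  cy7 -> i11 (xor.ALU) RAW r0
  cy8 -> i12 (add.ALU) tail

ISSUED = 9,10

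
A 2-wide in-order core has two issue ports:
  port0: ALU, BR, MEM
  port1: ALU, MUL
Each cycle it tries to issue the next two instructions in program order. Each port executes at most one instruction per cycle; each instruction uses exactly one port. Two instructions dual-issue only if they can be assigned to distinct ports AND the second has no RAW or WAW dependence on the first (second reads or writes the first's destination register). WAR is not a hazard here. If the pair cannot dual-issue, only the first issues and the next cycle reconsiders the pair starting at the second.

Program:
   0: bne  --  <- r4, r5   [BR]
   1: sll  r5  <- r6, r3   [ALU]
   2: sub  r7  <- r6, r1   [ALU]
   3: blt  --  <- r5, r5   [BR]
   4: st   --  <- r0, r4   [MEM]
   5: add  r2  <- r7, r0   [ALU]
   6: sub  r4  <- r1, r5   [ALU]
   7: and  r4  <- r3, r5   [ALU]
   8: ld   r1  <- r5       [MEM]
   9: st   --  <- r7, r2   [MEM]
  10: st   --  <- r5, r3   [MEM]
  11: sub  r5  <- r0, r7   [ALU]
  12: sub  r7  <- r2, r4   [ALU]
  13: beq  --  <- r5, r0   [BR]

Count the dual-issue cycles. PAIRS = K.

PAIRS = 6

0. bne.BR/sll.ALU @i0,i1  | 2-wide
1. sub.ALU/blt.BR @i2,i3  | 2-wide
2. st.MEM/add.ALU @i4,i5  | 2-wide
3. sub.ALU @i6  | WAW r4
4. and.ALU/ld.MEM @i7,i8  | 2-wide
5. st.MEM @i9  | no-port MEM/MEM
6. st.MEM/sub.ALU @i10,i11  | 2-wide
7. sub.ALU/beq.BR @i12,i13  | 2-wide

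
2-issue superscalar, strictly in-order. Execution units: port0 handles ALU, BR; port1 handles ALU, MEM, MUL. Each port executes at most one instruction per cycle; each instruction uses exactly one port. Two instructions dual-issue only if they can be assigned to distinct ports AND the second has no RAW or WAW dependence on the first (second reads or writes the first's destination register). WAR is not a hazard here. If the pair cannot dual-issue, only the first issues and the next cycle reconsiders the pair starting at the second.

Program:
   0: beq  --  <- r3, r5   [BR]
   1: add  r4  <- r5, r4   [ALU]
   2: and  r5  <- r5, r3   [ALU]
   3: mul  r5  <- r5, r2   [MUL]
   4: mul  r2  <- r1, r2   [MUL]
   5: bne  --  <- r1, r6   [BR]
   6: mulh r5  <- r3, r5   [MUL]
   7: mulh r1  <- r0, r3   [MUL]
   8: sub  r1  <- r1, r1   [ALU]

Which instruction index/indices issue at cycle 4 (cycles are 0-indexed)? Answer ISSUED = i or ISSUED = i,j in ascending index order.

c0: i0+i1 beq add  dual
c1: i2 and  RAW+WAW r5
c2: i3 mul  no-port MUL/MUL
c3: i4+i5 mul bne  dual
c4: i6 mulh  no-port MUL/MUL
c5: i7 mulh  RAW+WAW r1
c6: i8 sub  tail

ISSUED = 6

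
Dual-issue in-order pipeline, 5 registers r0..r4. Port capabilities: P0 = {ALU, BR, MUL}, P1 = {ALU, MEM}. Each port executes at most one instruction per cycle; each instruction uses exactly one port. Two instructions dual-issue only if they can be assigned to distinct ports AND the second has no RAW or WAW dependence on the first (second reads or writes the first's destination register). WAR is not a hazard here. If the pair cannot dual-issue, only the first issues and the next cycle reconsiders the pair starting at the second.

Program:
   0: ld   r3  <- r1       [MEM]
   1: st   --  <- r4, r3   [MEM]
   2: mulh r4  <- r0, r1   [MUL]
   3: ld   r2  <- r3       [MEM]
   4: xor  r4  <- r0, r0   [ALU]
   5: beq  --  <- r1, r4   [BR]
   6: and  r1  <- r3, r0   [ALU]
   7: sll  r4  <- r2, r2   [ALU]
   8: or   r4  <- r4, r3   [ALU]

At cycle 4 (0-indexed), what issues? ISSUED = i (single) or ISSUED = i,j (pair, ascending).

t=0 i0:ld ; no-port MEM/MEM
t=1 i1&i2:st+mulh ; 2-wide
t=2 i3&i4:ld+xor ; 2-wide
t=3 i5&i6:beq+and ; 2-wide
t=4 i7:sll ; RAW+WAW r4
t=5 i8:or ; tail

ISSUED = 7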